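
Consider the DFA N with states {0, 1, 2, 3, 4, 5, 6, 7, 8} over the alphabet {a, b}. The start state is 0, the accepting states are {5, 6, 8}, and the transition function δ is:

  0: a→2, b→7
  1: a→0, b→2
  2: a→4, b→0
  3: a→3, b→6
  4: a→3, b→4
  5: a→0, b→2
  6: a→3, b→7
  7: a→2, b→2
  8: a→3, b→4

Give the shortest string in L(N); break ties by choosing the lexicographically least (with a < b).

aaab

A breadth-first search from 0 reaches an accepting state first via the path 0 → 2 → 4 → 3 → 6 on input aaab.
No string of length < 4 is accepted (BFS exhausts all shorter strings without reaching an accepting state), and aaab is the lexicographically least accepting string of length 4.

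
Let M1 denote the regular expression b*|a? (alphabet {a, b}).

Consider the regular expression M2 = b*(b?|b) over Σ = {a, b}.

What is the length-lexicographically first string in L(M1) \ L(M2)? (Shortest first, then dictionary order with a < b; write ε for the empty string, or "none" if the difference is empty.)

The string a is accepted by M1 but not by M2.
No shorter string lies in the difference, and a is the lexicographically first length-1 string in L(M1) \ L(M2).

a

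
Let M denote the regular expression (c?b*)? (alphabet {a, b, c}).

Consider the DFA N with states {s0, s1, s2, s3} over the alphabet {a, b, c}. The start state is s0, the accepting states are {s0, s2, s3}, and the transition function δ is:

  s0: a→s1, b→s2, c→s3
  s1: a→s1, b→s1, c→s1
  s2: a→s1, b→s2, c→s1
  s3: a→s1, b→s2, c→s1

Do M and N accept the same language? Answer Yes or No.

Converting the expression M to a DFA (subset construction, then merging equivalent states) gives the minimal DFA with states {m0, m1, m2}, start state m0, accepting states {m0, m2} and transitions m0: a→m1, b→m2, c→m2; m1: a→m1, b→m1, c→m1; m2: a→m1, b→m2, c→m1.
Exploring the product automaton M × N from the start pair (m0, s0), following both machines on each input symbol, reaches 4 state pairs: (m0, s0), (m1, s1), (m2, s2), (m2, s3).
M accepts in {m0, m2} and N accepts in {s0, s2, s3}. In every reachable pair the two components are either both accepting — (m0, s0), (m2, s2), (m2, s3) — or both non-accepting, so no string is accepted by exactly one of the machines: L(M) \ L(N) and L(N) \ L(M) are both empty.
Hence every string is accepted by M iff it is accepted by N, and the two languages coincide.

Yes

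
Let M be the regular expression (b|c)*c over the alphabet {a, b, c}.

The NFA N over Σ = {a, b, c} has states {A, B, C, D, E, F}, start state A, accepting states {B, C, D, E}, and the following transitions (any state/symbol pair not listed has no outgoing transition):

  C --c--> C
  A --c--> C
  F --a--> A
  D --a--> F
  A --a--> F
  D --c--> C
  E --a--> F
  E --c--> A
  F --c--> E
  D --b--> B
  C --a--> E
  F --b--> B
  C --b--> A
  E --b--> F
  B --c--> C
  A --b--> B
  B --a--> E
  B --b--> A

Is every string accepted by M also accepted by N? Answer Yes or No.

Converting the expression M to a DFA (subset construction, then merging equivalent states) gives the minimal DFA with states {m0, m1, m2}, start state m0, accepting states {m2} and transitions m0: a→m1, b→m0, c→m2; m1: a→m1, b→m1, c→m1; m2: a→m1, b→m0, c→m2.
Exploring the product automaton M × N from the start pair (m0, A), following both machines on each input symbol, reaches 8 state pairs: (m0, A), (m1, F), (m0, B), (m2, C), (m1, A), (m1, B), (m1, E), (m1, C).
M accepts in {m2} and N accepts in {B, C, D, E}. The reachable pairs whose M-component is accepting are (m2, C); in each of them the N-component is accepting too, so the product for L(M) \ L(N) (M-component accepting, N-component rejecting) has no reachable accepting pair and the difference is empty.
Hence every string in L(M) is also in L(N).

Yes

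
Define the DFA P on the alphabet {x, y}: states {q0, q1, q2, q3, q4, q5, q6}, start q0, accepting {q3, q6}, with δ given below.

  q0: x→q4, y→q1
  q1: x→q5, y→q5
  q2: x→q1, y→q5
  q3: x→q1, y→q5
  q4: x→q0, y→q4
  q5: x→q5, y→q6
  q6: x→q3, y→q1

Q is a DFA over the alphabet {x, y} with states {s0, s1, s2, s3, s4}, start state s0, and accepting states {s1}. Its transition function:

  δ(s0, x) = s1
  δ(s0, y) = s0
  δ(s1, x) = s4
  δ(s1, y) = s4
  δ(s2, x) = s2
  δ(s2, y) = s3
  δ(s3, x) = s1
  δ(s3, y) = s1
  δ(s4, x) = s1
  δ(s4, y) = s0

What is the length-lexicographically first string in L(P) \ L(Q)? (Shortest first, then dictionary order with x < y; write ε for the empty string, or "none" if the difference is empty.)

The string yxy is accepted by P but not by Q.
No shorter string lies in the difference, and yxy is the lexicographically first length-3 string in L(P) \ L(Q).

yxy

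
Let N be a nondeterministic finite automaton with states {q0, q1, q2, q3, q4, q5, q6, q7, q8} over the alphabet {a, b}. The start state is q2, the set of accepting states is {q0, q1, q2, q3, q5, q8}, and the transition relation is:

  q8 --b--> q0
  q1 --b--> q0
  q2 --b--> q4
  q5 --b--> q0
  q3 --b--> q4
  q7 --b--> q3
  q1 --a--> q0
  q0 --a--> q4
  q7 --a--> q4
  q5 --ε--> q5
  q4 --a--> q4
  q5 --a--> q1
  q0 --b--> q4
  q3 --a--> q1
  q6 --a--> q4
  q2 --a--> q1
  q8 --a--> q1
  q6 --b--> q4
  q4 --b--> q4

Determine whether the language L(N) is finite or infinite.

The useful states (reachable from q2 and able to reach an accepting state) are {q0, q1, q2}.
Restricted to these states the transition graph has no cycle, so every accepting path has bounded length and L is finite.

finite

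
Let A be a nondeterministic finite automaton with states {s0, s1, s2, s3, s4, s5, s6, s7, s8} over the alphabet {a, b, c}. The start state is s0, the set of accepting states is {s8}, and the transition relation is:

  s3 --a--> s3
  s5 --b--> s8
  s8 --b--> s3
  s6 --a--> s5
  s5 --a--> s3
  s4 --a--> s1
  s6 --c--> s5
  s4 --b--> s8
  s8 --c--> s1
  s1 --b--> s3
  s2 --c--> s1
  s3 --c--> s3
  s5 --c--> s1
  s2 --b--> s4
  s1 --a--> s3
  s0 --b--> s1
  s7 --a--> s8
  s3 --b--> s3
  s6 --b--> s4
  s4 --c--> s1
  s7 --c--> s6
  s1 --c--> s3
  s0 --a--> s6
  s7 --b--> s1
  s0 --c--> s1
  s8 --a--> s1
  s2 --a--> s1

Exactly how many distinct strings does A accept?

The useful subgraph on states {s0, s4, s5, s6, s8} is acyclic, so L(A) is finite; the longest accepting path visits 4 useful states, giving maximum string length 3.
Counting accepting paths from s0 by length: 3 of length 3. Total 3.

3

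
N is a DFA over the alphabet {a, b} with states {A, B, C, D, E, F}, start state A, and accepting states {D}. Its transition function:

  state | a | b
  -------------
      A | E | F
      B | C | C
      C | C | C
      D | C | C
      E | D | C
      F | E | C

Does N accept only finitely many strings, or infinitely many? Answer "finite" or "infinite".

The useful states (reachable from A and able to reach an accepting state) are {A, D, E, F}.
Restricted to these states the transition graph has no cycle, so every accepting path has bounded length and L is finite.

finite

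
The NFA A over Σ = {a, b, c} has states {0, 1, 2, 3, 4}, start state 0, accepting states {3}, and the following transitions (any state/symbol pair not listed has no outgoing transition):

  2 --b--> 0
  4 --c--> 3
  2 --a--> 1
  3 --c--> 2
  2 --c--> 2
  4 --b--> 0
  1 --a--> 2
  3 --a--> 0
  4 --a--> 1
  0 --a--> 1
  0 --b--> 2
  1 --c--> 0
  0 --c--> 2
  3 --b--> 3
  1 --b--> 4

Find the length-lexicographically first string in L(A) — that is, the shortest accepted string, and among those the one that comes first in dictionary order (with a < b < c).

abc

A breadth-first search from 0 reaches an accepting state first via the path 0 → 1 → 4 → 3 on input abc.
No string of length < 3 is accepted (BFS exhausts all shorter strings without reaching an accepting state), and abc is the lexicographically least accepting string of length 3.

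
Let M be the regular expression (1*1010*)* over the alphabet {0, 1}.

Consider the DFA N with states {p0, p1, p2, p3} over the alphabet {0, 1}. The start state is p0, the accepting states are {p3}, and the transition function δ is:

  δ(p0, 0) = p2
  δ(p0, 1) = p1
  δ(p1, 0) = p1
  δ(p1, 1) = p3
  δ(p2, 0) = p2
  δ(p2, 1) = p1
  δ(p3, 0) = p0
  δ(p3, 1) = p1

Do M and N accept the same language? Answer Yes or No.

The empty string ε is accepted by M but rejected by N.
So L(M) ≠ L(N).

No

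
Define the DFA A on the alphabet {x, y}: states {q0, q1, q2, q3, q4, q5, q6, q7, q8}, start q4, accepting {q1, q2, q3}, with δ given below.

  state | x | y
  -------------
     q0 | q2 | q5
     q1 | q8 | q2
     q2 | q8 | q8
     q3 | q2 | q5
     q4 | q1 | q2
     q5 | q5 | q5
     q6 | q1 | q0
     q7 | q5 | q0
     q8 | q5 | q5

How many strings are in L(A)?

3

The useful subgraph on states {q1, q2, q4} is acyclic, so L(A) is finite; the longest accepting path visits 3 useful states, giving maximum string length 2.
Counting accepting paths from q4 by length: 2 of length 1, 1 of length 2. Total 3.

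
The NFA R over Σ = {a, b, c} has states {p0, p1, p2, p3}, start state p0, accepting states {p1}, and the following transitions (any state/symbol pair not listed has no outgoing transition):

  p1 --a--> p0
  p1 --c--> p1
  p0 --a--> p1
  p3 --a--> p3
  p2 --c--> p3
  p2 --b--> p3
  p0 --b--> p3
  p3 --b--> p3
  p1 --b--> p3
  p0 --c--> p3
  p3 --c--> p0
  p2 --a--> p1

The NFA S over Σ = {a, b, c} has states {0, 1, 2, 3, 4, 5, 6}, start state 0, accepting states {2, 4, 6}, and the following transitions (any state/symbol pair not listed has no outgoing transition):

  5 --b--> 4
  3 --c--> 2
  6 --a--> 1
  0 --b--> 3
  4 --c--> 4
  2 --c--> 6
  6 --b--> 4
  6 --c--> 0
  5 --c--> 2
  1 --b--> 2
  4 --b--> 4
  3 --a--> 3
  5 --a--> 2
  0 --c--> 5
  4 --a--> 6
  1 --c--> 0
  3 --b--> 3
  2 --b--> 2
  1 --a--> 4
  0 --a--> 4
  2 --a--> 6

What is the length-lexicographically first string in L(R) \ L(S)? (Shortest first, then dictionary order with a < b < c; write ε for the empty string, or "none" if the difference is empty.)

aaa

The string aaa is accepted by R but not by S.
No shorter string lies in the difference, and aaa is the lexicographically first length-3 string in L(R) \ L(S).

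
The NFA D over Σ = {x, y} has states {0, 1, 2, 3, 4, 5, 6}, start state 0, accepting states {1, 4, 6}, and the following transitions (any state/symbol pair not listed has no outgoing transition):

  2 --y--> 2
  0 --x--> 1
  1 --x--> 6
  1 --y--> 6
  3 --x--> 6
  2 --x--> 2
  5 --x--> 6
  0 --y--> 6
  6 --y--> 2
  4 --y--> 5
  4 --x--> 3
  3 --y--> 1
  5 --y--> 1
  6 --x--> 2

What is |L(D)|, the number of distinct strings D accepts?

The useful subgraph on states {0, 1, 6} is acyclic, so L(D) is finite; the longest accepting path visits 3 useful states, giving maximum string length 2.
Counting accepting paths from 0 by length: 2 of length 1, 2 of length 2. Total 4.

4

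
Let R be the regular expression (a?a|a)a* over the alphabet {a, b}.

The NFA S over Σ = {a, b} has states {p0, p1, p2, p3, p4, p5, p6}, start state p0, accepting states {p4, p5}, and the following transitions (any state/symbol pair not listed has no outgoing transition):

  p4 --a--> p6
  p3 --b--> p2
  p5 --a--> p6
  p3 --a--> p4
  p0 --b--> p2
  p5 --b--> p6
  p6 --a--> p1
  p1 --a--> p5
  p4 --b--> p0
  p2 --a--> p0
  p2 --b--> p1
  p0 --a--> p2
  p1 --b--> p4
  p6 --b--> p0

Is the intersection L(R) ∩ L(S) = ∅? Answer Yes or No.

Converting the expression R to a DFA (subset construction, then merging equivalent states) gives the minimal DFA with states {r0, r1, r2}, start state r0, accepting states {r1} and transitions r0: a→r1, b→r2; r1: a→r1, b→r2; r2: a→r2, b→r2.
Exploring the product automaton R × S from the start pair (r0, p0), following both machines on each input symbol, reaches 9 state pairs: (r0, p0), (r1, p2), (r2, p2), (r1, p0), (r2, p1), (r2, p0), (r2, p5), (r2, p4), (r2, p6).
R accepts in {r1} and S accepts in {p4, p5}; no reachable pair has both components accepting, so no string drives both machines to acceptance simultaneously and L(R) ∩ L(S) = ∅.
So no string is accepted by both, and the intersection is empty.

Yes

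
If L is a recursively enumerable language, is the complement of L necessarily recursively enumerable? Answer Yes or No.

No

If both L and its complement were r.e., running the two recognisers in parallel would decide L, so L would be recursive; but there are r.e. languages that are not recursive (e.g. the halting problem), and their complements are therefore not r.e.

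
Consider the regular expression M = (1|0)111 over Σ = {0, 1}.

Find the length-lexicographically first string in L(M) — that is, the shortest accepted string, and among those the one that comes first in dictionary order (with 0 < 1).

By inspection of the expression, no string of length less than 4 matches, and 0111 is the lexicographically first match of length 4.

0111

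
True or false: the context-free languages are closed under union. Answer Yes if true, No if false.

Yes

Take grammars for L₁ and L₂ with disjoint nonterminals and start symbols S₁, S₂; the grammar with a new start symbol and productions S → S₁ | S₂ generates L₁ ∪ L₂.
So the context-free languages are closed under union.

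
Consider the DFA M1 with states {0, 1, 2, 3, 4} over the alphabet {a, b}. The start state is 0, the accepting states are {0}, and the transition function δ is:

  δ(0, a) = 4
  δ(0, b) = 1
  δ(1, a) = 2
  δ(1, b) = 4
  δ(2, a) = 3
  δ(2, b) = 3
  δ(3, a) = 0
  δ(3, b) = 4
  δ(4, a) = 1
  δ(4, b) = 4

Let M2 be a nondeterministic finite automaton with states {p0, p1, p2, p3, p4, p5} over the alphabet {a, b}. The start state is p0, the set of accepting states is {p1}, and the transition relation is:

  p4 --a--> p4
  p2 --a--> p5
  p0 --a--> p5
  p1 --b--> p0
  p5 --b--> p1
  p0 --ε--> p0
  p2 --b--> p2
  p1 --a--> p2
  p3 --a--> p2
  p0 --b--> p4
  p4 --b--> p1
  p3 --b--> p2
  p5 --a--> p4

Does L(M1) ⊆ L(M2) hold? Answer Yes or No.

The empty string ε is in L(M1) but not in L(M2).
So L(M1) ⊄ L(M2).

No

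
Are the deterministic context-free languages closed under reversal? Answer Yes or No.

L = {c bⁿaⁿ : n≥0} ∪ {d b²ⁿaⁿ : n≥0} is a DCFL: the first symbol tells a deterministic PDA whether to pop one or two b's per a. Its reversal Lᴿ = {aⁿbⁿ c : n≥0} ∪ {aⁿb²ⁿ d : n≥0} is not. DCFLs are closed under right quotient by regular languages, and Lᴿ/{c, d} = {aⁿbⁿ : n≥0} ∪ {aⁿb²ⁿ : n≥0} — the standard context-free language accepted by no deterministic PDA (intuitively the machine would have to commit to a b-to-a ratio before the distinguishing marker arrives; formally, a DPDA for it would have a single run on aⁿb²ⁿ, accepting after the prefix aⁿbⁿ and accepting again after n more b's; an ordinary PDA that simulates it on a's and b's and, at any moment when it is accepting, may switch to reading only a fresh letter e while feeding each e to the simulation as a b, would accept aⁱbʲeᵏ (k≥1) exactly when both aⁱbʲ and aⁱbʲ⁺ᵏ are in the language, i.e. its language intersected with the regular set a*b*e⁺ would be exactly {aⁿbⁿeⁿ : n≥1} — impossible, since context-free languages are closed under intersection with regular sets and {aⁿbⁿeⁿ} is not context-free). So Lᴿ cannot be a DCFL.

No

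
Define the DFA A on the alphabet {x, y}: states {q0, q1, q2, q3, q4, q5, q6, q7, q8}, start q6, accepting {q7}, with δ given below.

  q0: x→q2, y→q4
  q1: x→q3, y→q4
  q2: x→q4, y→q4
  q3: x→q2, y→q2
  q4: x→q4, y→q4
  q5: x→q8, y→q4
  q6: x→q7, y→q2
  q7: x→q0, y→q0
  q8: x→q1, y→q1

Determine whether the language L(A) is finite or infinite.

The useful states (reachable from q6 and able to reach an accepting state) are {q6, q7}.
Restricted to these states the transition graph has no cycle, so every accepting path has bounded length and L is finite.

finite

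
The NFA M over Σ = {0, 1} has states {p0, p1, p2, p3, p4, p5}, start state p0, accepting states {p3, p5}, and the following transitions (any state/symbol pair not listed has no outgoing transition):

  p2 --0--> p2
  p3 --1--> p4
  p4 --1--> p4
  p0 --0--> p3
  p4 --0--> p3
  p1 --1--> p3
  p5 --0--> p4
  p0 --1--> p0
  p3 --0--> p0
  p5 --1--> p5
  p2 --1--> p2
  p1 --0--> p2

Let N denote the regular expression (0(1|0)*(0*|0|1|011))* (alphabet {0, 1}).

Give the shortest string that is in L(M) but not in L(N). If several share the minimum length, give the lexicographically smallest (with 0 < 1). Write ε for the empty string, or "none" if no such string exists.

10

The string 10 is accepted by M but not by N.
No shorter string lies in the difference, and 10 is the lexicographically first length-2 string in L(M) \ L(N).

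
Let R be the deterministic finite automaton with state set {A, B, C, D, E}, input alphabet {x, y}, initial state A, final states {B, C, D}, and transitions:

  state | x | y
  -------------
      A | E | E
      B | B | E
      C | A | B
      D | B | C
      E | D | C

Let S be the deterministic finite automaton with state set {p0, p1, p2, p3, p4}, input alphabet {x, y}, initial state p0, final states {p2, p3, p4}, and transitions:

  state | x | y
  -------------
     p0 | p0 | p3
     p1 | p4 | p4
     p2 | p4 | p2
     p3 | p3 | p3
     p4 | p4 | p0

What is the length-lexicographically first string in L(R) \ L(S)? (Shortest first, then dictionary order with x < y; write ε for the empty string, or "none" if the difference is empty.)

xx

The string xx is accepted by R but not by S.
No shorter string lies in the difference, and xx is the lexicographically first length-2 string in L(R) \ L(S).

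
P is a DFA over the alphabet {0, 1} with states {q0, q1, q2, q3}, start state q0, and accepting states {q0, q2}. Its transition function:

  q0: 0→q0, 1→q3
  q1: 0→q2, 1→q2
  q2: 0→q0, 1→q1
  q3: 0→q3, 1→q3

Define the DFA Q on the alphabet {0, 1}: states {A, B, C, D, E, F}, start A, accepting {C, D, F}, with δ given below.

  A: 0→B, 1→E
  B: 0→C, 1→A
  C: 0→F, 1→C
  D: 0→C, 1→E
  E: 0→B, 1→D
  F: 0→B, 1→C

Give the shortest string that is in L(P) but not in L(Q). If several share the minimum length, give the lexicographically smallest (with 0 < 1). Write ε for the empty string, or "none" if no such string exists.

ε

The empty string ε is accepted by P but not by Q.
Since ε is the unique shortest string, it is the required witness.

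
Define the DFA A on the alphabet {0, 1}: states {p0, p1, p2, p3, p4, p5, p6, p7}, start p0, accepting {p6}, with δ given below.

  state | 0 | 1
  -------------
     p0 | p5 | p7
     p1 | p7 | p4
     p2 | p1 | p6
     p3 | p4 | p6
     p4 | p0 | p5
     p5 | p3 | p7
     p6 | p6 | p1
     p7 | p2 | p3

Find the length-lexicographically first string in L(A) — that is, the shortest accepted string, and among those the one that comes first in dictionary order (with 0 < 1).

001

A breadth-first search from p0 reaches an accepting state first via the path p0 → p5 → p3 → p6 on input 001.
No string of length < 3 is accepted (BFS exhausts all shorter strings without reaching an accepting state), and 001 is the lexicographically least accepting string of length 3.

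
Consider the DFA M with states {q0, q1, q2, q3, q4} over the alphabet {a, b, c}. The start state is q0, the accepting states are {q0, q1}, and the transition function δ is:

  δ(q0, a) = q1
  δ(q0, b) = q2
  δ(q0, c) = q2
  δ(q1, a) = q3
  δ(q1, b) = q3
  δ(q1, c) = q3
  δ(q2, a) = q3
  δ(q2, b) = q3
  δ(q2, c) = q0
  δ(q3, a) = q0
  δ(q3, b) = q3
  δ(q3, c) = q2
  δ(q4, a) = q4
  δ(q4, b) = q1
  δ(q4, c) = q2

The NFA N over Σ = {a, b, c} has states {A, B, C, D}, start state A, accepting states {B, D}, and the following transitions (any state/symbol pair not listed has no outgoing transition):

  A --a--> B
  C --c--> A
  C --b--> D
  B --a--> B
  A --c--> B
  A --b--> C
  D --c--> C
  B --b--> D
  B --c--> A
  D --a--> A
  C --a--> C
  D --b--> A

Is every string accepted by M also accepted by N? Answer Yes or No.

The empty string ε is in L(M) but not in L(N).
So L(M) ⊄ L(N).

No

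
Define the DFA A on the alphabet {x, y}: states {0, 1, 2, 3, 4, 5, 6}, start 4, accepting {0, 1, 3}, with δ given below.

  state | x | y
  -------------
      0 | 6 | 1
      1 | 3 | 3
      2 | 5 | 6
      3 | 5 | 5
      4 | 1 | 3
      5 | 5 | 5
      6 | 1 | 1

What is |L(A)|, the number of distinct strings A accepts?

The useful subgraph on states {1, 3, 4} is acyclic, so L(A) is finite; the longest accepting path visits 3 useful states, giving maximum string length 2.
Counting accepting paths from 4 by length: 2 of length 1, 2 of length 2. Total 4.

4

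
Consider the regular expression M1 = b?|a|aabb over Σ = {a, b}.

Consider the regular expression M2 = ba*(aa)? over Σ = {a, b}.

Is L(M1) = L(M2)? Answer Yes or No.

No

The empty string ε is accepted by M1 but rejected by M2.
So L(M1) ≠ L(M2).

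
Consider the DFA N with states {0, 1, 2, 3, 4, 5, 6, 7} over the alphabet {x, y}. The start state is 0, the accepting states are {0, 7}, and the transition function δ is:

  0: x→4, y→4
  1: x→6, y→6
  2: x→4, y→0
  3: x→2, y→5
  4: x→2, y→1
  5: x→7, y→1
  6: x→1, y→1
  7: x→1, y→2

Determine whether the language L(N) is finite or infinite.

infinite

State 0 is reachable from the start and can reach an accepting state, and it lies on the cycle 0 → 4 → 2 → 0.
Traversing that cycle any number of times yields accepted strings of unbounded length, so the language is infinite.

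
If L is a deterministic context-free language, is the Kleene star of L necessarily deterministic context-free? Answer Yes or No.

L = {c aⁿbⁿ : n≥0} ∪ {cc aⁿb²ⁿ : n≥0} is a DCFL (the number of leading c's fixes which ratio the DPDA checks), but L* is not. Every word of L starts with c, so in a factorisation of the string cc aⁱbʲ (i≥1) into words of L each factor begins at one of the two c's: either the whole string is a single word of L (forcing j = 2i), or it splits as c · (c aⁱbʲ) with c ∈ L (take n = 0) and c aⁱbʲ ∈ L (forcing j = i). Thus L* ∩ cca⁺b* = {cc aⁿbⁿ : n≥1} ∪ {cc aⁿb²ⁿ : n≥1}. A DPDA for L* would give one for this intersection with a regular set, and, started from its configuration after reading cc, one for {aⁿbⁿ : n≥1} ∪ {aⁿb²ⁿ : n≥1}, which no deterministic PDA accepts (a DPDA for it would have a single run on aⁿb²ⁿ, accepting after the prefix aⁿbⁿ and accepting again after n more b's; an ordinary PDA that simulates it on a's and b's and, at any moment when it is accepting, may switch to reading only a fresh letter d while feeding each d to the simulation as a b, would accept aⁱbʲdᵏ (k≥1) exactly when both aⁱbʲ and aⁱbʲ⁺ᵏ are in the language, i.e. its language intersected with the regular set a*b*d⁺ would be exactly {aⁿbⁿdⁿ : n≥1} — impossible, since context-free languages are closed under intersection with regular sets and {aⁿbⁿdⁿ} is not context-free). So L* is not a DCFL.

No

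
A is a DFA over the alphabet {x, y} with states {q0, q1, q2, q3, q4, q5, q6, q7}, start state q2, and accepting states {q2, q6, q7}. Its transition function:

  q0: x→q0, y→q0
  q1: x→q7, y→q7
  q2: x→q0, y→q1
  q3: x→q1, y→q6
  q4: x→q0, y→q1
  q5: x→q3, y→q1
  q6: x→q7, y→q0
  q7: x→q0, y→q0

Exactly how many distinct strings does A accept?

The useful subgraph on states {q1, q2, q7} is acyclic, so L(A) is finite; the longest accepting path visits 3 useful states, giving maximum string length 2.
Counting accepting paths from q2 by length: 1 of length 0, 2 of length 2. Total 3.

3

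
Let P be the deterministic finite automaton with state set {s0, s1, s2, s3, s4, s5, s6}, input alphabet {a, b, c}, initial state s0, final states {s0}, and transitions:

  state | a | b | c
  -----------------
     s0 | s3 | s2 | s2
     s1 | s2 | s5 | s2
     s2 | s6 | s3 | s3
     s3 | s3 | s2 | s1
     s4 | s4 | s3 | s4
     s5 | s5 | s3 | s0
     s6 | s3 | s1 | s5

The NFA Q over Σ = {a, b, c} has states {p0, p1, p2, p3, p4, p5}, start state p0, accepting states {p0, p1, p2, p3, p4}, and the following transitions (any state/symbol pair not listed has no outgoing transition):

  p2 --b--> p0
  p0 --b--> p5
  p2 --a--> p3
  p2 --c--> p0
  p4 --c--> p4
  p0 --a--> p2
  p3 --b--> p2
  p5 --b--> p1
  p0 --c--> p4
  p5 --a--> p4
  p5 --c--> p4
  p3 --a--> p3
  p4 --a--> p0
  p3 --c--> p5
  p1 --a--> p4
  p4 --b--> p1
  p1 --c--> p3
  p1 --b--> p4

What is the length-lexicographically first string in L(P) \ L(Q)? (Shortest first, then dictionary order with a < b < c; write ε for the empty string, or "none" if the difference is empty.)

bbcbac

The string bbcbac is accepted by P but not by Q.
No shorter string lies in the difference, and bbcbac is the lexicographically first length-6 string in L(P) \ L(Q).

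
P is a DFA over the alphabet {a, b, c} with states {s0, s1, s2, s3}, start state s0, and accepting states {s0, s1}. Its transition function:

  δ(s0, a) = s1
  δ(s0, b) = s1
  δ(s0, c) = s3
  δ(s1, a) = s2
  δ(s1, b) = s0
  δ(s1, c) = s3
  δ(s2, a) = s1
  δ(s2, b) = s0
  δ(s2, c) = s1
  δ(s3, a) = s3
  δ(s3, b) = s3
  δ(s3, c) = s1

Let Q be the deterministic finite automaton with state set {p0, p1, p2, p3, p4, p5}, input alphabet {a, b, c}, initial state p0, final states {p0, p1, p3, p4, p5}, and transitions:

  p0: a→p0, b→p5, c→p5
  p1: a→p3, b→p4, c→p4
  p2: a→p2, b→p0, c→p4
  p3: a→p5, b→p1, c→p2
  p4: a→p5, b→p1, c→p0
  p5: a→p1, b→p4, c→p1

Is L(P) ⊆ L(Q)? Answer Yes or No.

The string bcac is in L(P) but not in L(Q).
So L(P) ⊄ L(Q).

No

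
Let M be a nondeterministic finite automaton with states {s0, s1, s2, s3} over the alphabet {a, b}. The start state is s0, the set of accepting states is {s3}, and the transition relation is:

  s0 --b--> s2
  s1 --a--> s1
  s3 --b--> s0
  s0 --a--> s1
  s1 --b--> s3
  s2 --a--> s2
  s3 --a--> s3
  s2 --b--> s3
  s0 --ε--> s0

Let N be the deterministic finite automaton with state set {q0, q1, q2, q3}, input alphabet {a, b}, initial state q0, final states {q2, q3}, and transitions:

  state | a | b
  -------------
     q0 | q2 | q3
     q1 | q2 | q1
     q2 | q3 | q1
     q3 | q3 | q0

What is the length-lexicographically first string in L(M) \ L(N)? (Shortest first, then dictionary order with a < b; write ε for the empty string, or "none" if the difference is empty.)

ab

The string ab is accepted by M but not by N.
No shorter string lies in the difference, and ab is the lexicographically first length-2 string in L(M) \ L(N).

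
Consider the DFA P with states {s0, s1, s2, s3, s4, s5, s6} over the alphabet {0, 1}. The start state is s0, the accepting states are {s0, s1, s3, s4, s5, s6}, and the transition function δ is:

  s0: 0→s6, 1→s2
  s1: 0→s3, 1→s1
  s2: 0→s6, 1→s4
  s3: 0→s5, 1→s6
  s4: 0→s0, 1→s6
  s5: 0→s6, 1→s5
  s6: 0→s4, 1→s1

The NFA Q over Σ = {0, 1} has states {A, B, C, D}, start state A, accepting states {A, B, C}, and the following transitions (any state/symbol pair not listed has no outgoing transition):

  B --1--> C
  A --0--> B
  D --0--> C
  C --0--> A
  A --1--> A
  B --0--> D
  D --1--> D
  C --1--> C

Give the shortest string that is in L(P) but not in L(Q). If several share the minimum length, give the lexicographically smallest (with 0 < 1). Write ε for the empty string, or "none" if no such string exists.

00

The string 00 is accepted by P but not by Q.
No shorter string lies in the difference, and 00 is the lexicographically first length-2 string in L(P) \ L(Q).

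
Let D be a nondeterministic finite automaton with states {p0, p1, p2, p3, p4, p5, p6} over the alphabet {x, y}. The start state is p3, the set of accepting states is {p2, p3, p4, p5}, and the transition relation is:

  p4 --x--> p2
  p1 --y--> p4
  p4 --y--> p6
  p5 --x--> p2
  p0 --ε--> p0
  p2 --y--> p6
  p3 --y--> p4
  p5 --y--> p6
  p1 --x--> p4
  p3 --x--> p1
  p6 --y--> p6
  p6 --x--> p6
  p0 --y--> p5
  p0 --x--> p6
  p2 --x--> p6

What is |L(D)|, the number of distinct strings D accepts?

7

The useful subgraph on states {p1, p2, p3, p4} is acyclic, so L(D) is finite; the longest accepting path visits 4 useful states, giving maximum string length 3.
Counting accepting paths from p3 by length: 1 of length 0, 1 of length 1, 3 of length 2, 2 of length 3. Total 7.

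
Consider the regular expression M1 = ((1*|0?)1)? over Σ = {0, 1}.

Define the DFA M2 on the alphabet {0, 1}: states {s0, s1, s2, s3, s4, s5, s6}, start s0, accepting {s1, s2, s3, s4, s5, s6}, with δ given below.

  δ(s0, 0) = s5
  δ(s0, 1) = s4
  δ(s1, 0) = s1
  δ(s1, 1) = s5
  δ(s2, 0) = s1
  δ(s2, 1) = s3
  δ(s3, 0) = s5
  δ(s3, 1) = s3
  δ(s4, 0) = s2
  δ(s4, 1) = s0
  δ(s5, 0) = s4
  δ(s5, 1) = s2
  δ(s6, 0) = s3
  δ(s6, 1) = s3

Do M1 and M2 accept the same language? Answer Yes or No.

The empty string ε is accepted by M1 but rejected by M2.
So L(M1) ≠ L(M2).

No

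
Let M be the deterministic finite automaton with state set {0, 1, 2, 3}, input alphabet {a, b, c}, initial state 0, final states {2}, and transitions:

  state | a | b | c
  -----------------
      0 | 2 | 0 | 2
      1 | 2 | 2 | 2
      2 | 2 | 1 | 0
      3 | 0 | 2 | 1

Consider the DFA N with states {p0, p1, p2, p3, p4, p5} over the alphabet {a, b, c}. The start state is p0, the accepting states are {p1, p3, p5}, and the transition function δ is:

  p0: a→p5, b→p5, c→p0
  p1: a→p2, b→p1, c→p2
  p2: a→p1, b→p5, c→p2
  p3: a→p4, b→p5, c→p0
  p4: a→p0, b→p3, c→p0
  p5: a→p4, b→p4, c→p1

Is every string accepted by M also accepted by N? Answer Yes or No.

No

The string c is in L(M) but not in L(N).
So L(M) ⊄ L(N).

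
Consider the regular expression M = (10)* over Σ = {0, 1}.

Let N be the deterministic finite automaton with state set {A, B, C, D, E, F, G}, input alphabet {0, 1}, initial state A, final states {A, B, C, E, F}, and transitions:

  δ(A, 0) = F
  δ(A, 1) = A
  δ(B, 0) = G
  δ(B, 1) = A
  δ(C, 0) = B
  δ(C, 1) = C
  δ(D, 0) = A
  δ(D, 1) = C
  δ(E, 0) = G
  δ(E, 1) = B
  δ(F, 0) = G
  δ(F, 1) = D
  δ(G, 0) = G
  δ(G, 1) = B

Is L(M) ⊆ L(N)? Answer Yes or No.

Converting the expression M to a DFA (subset construction, then merging equivalent states) gives the minimal DFA with states {m0, m1, m2}, start state m0, accepting states {m0} and transitions m0: 0→m1, 1→m2; m1: 0→m1, 1→m1; m2: 0→m0, 1→m1.
Exploring the product automaton M × N from the start pair (m0, A), following both machines on each input symbol, reaches 10 state pairs: (m0, A), (m1, F), (m2, A), (m1, G), (m1, D), (m0, F), (m1, A), (m1, B), (m1, C), (m2, D).
M accepts in {m0} and N accepts in {A, B, C, E, F}. The reachable pairs whose M-component is accepting are (m0, A), (m0, F); in each of them the N-component is accepting too, so the product for L(M) \ L(N) (M-component accepting, N-component rejecting) has no reachable accepting pair and the difference is empty.
Hence every string in L(M) is also in L(N).

Yes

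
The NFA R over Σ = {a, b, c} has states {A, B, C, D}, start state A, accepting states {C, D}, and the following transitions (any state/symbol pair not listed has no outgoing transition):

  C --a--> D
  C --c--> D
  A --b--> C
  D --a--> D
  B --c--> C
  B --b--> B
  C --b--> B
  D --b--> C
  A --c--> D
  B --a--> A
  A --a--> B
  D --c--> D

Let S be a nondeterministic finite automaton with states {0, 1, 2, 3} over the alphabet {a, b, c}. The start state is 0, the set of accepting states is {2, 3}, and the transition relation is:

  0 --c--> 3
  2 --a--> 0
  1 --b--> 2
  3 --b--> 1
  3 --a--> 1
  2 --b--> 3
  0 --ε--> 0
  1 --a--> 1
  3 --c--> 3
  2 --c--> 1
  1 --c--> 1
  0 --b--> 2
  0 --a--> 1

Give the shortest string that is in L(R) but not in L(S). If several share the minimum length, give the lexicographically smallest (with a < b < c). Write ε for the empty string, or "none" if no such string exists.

ac

The string ac is accepted by R but not by S.
No shorter string lies in the difference, and ac is the lexicographically first length-2 string in L(R) \ L(S).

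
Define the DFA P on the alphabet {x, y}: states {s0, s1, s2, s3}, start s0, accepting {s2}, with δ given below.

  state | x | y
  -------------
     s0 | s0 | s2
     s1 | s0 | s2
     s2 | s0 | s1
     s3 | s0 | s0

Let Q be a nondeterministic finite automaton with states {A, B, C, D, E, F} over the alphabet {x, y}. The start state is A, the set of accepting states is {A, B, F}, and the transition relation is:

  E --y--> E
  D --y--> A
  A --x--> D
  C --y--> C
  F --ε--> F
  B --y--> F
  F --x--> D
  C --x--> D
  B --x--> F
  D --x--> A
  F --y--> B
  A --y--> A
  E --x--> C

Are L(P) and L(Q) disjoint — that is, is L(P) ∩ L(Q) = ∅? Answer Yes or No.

No

The string y is accepted by both P and Q.
Hence L(P) ∩ L(Q) ≠ ∅.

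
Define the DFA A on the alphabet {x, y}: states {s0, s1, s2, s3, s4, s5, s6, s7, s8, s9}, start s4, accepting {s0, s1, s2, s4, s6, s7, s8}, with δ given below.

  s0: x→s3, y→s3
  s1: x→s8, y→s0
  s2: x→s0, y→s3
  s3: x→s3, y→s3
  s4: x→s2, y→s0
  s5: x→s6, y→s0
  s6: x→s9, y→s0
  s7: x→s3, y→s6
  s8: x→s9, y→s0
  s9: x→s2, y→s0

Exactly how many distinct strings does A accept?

The useful subgraph on states {s0, s2, s4} is acyclic, so L(A) is finite; the longest accepting path visits 3 useful states, giving maximum string length 2.
Counting accepting paths from s4 by length: 1 of length 0, 2 of length 1, 1 of length 2. Total 4.

4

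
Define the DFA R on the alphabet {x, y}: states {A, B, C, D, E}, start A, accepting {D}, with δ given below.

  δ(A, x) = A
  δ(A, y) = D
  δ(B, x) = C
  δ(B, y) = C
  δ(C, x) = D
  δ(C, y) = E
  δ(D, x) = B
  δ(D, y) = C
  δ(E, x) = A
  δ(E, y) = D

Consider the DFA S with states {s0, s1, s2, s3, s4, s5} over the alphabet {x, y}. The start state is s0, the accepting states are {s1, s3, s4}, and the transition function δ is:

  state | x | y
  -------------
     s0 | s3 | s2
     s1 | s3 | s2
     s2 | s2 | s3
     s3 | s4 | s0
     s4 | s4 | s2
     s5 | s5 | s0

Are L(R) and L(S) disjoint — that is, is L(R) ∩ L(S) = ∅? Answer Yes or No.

No

The string yyx is accepted by both R and S.
Hence L(R) ∩ L(S) ≠ ∅.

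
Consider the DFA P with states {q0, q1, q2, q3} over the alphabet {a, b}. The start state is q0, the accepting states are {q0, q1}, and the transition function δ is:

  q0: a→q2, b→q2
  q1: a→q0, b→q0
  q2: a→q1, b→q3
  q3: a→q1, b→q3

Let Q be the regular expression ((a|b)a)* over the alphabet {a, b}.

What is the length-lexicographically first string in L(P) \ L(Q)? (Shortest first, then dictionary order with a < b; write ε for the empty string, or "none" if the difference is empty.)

The string aaa is accepted by P but not by Q.
No shorter string lies in the difference, and aaa is the lexicographically first length-3 string in L(P) \ L(Q).

aaa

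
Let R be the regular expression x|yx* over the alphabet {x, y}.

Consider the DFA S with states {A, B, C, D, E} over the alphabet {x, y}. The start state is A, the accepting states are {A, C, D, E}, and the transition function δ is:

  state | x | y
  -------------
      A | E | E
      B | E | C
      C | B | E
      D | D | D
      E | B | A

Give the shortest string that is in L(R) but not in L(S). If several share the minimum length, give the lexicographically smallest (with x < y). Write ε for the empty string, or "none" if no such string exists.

The string yx is accepted by R but not by S.
No shorter string lies in the difference, and yx is the lexicographically first length-2 string in L(R) \ L(S).

yx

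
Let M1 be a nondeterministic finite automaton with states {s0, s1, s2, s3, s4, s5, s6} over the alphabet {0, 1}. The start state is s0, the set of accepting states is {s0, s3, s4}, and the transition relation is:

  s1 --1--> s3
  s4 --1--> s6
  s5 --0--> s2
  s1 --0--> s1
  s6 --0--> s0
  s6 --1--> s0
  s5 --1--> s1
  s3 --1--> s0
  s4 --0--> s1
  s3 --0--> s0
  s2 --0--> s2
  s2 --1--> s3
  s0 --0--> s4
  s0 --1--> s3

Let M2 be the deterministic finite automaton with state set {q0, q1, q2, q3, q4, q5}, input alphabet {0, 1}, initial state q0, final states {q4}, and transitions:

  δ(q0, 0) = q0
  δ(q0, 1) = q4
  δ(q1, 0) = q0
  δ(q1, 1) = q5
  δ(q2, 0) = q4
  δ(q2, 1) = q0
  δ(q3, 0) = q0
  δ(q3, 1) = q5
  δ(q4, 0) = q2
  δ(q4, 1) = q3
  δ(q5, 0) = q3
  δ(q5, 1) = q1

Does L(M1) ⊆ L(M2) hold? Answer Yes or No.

No

The empty string ε is in L(M1) but not in L(M2).
So L(M1) ⊄ L(M2).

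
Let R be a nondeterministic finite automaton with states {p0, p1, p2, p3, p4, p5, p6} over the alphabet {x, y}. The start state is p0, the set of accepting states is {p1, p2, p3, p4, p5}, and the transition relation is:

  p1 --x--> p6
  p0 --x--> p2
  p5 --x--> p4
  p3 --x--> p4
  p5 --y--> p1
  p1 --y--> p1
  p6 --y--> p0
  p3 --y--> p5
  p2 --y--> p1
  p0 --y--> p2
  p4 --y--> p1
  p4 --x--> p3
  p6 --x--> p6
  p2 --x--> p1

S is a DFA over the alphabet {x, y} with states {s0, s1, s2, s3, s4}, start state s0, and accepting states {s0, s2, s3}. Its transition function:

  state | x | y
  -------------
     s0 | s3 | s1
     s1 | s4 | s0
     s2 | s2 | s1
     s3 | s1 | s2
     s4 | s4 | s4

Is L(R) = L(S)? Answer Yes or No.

No

The string y is accepted by R but rejected by S.
So L(R) ≠ L(S).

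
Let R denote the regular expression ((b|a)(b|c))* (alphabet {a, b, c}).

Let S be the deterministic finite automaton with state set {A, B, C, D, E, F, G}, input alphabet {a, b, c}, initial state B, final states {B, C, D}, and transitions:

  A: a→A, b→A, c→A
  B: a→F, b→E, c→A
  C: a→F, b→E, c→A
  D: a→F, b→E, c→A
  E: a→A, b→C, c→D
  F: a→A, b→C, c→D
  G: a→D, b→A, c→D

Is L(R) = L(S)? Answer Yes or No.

Converting the expression R to a DFA (subset construction, then merging equivalent states) gives the minimal DFA with states {r0, r1, r2}, start state r0, accepting states {r0} and transitions r0: a→r1, b→r1, c→r2; r1: a→r2, b→r0, c→r0; r2: a→r2, b→r2, c→r2.
Exploring the product automaton R × S from the start pair (r0, B), following both machines on each input symbol, reaches 6 state pairs: (r0, B), (r1, F), (r1, E), (r2, A), (r0, C), (r0, D).
R accepts in {r0} and S accepts in {B, C, D}. In every reachable pair the two components are either both accepting — (r0, B), (r0, C), (r0, D) — or both non-accepting, so no string is accepted by exactly one of the machines: L(R) \ L(S) and L(S) \ L(R) are both empty.
Hence every string is accepted by R iff it is accepted by S, and the two languages coincide.

Yes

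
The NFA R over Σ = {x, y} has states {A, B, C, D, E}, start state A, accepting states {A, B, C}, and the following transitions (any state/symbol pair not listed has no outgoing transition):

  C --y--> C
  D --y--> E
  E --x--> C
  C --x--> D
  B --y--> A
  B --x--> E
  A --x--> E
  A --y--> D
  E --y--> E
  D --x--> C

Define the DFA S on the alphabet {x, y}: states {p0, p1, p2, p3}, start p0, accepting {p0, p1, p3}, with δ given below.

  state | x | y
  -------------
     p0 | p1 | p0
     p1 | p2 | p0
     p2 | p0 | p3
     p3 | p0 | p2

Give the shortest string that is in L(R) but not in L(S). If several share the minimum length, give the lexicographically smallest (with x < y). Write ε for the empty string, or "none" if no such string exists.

xx

The string xx is accepted by R but not by S.
No shorter string lies in the difference, and xx is the lexicographically first length-2 string in L(R) \ L(S).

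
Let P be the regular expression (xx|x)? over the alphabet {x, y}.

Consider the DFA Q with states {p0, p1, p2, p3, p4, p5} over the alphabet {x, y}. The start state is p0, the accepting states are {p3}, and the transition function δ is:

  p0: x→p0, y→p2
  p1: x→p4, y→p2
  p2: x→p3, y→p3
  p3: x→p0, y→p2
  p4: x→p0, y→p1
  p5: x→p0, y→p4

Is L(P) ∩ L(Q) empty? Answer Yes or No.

Converting the expression P to a DFA (subset construction, then merging equivalent states) gives the minimal DFA with states {r0, r1, r2, r3}, start state r0, accepting states {r0, r1, r3} and transitions r0: x→r1, y→r2; r1: x→r3, y→r2; r2: x→r2, y→r2; r3: x→r2, y→r2.
Exploring the product automaton P × Q from the start pair (r0, p0), following both machines on each input symbol, reaches 6 state pairs: (r0, p0), (r1, p0), (r2, p2), (r3, p0), (r2, p3), (r2, p0).
P accepts in {r0, r1, r3} and Q accepts in {p3}; no reachable pair has both components accepting, so no string drives both machines to acceptance simultaneously and L(P) ∩ L(Q) = ∅.
So no string is accepted by both, and the intersection is empty.

Yes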